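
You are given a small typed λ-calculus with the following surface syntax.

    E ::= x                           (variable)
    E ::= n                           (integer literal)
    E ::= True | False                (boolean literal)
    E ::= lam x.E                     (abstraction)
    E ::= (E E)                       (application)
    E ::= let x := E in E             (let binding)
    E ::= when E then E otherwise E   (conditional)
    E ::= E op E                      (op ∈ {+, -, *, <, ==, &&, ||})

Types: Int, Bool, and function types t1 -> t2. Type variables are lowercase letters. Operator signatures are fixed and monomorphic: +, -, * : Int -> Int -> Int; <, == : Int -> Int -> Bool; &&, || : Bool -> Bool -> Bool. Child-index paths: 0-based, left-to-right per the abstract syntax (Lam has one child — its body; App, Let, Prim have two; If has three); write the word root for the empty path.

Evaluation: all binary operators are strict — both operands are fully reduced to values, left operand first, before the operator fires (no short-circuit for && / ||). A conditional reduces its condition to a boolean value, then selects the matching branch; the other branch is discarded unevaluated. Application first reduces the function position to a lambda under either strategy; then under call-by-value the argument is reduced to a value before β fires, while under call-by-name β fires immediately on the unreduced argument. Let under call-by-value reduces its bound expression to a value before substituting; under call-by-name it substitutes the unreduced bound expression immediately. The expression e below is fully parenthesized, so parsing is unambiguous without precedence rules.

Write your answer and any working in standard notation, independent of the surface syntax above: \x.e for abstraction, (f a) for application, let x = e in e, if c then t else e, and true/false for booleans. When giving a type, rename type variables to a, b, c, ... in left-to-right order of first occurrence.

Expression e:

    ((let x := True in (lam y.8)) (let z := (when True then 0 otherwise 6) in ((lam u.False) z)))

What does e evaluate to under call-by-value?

Trace:
step 0: ((let x = true in (\y.8)) (let z = (if true then 0 else 6) in ((\u.false) z)))
step 1: [let@0] ((\y.8) (let z = (if true then 0 else 6) in ((\u.false) z)))
step 2: [if@1.0] ((\y.8) (let z = 0 in ((\u.false) z)))
step 3: [let@1] ((\y.8) ((\u.false) 0))
step 4: [beta@1] ((\y.8) false)
step 5: [beta@root] 8

Answer: 8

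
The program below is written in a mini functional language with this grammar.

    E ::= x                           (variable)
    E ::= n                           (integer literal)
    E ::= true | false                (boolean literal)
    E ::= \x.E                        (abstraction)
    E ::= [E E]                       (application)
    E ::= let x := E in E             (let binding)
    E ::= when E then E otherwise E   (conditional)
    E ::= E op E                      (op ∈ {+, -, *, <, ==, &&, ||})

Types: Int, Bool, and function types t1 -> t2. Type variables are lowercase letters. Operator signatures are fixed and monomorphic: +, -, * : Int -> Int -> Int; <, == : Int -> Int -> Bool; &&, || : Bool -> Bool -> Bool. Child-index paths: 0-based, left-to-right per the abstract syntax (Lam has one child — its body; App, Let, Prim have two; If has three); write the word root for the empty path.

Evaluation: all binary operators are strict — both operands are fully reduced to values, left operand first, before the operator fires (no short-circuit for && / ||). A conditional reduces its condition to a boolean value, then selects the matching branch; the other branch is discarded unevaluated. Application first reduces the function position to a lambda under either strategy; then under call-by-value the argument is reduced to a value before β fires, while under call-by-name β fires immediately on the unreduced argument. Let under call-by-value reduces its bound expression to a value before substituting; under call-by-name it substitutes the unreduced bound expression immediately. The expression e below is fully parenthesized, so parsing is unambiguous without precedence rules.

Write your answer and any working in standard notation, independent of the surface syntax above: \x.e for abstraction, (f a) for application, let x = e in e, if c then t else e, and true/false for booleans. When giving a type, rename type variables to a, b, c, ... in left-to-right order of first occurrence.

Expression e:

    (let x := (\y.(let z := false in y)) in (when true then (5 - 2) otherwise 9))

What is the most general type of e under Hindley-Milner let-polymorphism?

Trace:
let z : Bool
y : a
\y._ : a -> a
let x : forall. a -> a
  unify Bool ~ Bool
  unify Int ~ Int
  unify Int ~ Int
  unify Int ~ Int

Answer: Int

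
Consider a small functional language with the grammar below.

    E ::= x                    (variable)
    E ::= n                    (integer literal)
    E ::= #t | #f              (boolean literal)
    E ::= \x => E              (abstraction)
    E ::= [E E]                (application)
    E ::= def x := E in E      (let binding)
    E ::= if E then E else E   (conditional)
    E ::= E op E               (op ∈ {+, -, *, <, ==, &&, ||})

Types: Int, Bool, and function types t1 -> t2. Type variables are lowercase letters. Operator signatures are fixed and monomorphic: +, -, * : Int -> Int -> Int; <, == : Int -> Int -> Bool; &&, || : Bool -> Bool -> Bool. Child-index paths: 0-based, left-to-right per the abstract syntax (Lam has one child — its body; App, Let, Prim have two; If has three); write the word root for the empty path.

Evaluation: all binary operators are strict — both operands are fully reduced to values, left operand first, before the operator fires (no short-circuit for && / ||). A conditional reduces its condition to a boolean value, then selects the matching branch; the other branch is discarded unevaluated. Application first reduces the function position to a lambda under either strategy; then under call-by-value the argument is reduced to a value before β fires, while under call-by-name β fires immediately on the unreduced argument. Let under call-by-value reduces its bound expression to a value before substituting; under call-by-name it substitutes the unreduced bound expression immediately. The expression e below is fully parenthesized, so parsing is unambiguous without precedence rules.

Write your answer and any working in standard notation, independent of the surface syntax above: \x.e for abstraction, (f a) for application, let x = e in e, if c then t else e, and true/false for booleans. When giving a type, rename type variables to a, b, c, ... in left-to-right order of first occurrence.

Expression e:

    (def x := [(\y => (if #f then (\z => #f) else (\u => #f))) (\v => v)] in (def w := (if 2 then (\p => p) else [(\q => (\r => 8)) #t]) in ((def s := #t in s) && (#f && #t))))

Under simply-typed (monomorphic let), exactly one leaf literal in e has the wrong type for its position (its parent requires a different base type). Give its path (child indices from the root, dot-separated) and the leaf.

Answer: 1.0.0 : 2

Working:
  unify Bool ~ Bool
\z._ : b -> Bool
\u._ : c -> Bool
  unify b -> Bool ~ c -> Bool
  unify b ~ c
  unify Bool ~ Bool
\y._ : a -> c -> Bool
v : d
\v._ : d -> d
  unify a -> c -> Bool ~ (d -> d) -> e
  unify a ~ d -> d
  unify c -> Bool ~ e
_ _ : c -> Bool
let x : c -> Bool
  unify Int ~ Bool
  FAIL: mismatch Int ~ Bool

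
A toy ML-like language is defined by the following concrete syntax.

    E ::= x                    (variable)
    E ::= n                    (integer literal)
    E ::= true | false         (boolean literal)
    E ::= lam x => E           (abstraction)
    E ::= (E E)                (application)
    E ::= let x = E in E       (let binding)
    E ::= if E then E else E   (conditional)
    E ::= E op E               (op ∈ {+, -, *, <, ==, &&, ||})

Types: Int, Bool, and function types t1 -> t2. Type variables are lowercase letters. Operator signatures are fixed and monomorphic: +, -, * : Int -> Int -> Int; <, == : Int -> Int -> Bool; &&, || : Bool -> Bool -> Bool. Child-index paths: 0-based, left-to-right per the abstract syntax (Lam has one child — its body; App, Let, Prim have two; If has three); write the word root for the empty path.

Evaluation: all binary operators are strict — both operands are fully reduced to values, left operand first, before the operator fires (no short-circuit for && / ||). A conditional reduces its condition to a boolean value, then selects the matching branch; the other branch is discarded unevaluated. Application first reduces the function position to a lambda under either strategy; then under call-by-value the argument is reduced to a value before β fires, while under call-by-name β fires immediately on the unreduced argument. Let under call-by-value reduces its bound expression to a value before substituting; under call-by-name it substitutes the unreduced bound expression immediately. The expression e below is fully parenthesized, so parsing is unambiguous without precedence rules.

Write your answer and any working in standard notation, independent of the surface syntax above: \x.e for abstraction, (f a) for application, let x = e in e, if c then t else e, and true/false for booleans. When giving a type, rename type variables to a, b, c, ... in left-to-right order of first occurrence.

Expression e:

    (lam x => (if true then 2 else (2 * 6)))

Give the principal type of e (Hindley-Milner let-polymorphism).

Answer: a -> Int

Derivation:
  unify Bool ~ Bool
  unify Int ~ Int
  unify Int ~ Int
  unify Int ~ Int
\x._ : a -> Int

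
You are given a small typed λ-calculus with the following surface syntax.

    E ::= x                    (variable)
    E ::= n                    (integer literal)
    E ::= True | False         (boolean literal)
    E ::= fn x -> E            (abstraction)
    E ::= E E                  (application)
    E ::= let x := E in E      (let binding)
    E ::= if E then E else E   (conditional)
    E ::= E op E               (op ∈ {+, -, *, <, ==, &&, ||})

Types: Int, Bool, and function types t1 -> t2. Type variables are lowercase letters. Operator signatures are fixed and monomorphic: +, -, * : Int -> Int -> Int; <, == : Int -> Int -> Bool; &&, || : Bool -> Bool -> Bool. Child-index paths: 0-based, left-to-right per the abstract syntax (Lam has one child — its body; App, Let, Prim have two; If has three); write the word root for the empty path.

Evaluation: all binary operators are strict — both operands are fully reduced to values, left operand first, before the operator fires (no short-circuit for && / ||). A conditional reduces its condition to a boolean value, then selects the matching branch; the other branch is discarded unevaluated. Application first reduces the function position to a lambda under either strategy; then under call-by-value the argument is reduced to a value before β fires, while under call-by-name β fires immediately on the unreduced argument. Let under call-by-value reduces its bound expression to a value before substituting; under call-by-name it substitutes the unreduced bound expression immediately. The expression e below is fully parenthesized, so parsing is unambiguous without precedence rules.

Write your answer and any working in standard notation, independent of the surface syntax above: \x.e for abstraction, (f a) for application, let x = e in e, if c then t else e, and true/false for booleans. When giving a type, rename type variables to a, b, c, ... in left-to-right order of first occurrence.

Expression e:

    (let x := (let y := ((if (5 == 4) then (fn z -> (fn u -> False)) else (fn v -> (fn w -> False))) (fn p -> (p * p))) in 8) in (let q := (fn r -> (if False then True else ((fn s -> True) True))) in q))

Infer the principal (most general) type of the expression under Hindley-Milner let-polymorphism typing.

Derivation:
  unify Int ~ Int
  unify Int ~ Int
  unify Bool ~ Bool
\u._ : b -> Bool
\z._ : a -> b -> Bool
\w._ : d -> Bool
\v._ : c -> d -> Bool
  unify a -> b -> Bool ~ c -> d -> Bool
  unify a ~ c
  unify b -> Bool ~ d -> Bool
  unify b ~ d
  unify Bool ~ Bool
p : e
  unify e ~ Int
p : Int
  unify Int ~ Int
\p._ : Int -> Int
  unify c -> d -> Bool ~ (Int -> Int) -> f
  unify c ~ Int -> Int
  unify d -> Bool ~ f
_ _ : d -> Bool
let y : forall. d -> Bool
let x : Int
  unify Bool ~ Bool
\s._ : h -> Bool
  unify h -> Bool ~ Bool -> i
  unify h ~ Bool
  unify Bool ~ i
_ _ : Bool
  unify Bool ~ Bool
\r._ : g -> Bool
let q : forall. g -> Bool
q : j -> Bool

Answer: a -> Bool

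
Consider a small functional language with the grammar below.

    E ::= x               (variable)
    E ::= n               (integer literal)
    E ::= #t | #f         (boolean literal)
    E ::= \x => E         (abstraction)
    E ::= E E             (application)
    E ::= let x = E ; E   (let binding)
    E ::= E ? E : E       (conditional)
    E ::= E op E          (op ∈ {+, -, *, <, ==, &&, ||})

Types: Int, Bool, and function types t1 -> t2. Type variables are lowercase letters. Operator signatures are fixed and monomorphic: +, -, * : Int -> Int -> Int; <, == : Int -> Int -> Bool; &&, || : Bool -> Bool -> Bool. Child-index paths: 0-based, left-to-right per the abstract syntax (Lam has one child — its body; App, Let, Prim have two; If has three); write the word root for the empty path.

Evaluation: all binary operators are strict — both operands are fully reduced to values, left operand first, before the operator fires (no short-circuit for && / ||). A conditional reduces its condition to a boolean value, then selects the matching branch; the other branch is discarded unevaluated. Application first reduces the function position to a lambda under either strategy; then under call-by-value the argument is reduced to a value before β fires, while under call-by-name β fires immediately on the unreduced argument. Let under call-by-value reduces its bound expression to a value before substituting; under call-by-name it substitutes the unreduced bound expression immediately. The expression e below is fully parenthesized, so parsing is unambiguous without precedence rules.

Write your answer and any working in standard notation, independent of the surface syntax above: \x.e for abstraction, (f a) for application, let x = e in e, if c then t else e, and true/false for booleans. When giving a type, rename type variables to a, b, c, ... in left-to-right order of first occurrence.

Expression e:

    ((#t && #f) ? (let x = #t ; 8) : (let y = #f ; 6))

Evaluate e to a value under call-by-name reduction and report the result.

Derivation:
step 0: (if (true && false) then (let x = true in 8) else (let y = false in 6))
step 1: [delta@0] (if false then (let x = true in 8) else (let y = false in 6))
step 2: [if@root] (let y = false in 6)
step 3: [let@root] 6

Answer: 6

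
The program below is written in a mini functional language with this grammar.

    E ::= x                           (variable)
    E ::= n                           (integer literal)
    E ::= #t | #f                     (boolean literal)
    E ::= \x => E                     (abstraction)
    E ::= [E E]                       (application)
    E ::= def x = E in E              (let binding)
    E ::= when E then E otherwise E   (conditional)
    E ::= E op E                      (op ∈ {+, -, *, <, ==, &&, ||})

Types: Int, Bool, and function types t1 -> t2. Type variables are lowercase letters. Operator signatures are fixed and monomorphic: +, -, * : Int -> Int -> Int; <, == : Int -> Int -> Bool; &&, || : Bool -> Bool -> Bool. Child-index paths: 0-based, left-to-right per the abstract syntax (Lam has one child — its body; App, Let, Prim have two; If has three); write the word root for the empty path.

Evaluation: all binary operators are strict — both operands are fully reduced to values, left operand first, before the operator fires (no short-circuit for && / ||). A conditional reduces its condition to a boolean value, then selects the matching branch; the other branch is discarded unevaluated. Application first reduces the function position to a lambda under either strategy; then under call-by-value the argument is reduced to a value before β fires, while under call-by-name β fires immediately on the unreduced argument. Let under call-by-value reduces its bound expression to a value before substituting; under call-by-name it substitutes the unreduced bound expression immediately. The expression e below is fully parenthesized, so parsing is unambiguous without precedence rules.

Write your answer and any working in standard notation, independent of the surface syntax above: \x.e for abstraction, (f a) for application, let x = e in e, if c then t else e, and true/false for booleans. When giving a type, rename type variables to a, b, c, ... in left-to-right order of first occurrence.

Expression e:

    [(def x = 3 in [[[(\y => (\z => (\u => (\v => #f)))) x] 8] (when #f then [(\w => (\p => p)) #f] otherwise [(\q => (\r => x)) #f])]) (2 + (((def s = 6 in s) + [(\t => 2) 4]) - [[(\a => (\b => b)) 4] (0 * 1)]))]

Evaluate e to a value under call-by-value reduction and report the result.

Answer: false

Working:
step 0: ((let x = 3 in ((((\y.(\z.(\u.(\v.false)))) x) 8) (if false then ((\w.(\p.p)) false) else ((\q.(\r.x)) false)))) (2 + (((let s = 6 in s) + ((\t.2) 4)) - (((\a.(\b.b)) 4) (0 * 1)))))
step 1: [let@0] (((((\y.(\z.(\u.(\v.false)))) 3) 8) (if false then ((\w.(\p.p)) false) else ((\q.(\r.3)) false))) (2 + (((let s = 6 in s) + ((\t.2) 4)) - (((\a.(\b.b)) 4) (0 * 1)))))
step 2: [beta@0.0.0] ((((\z.(\u.(\v.false))) 8) (if false then ((\w.(\p.p)) false) else ((\q.(\r.3)) false))) (2 + (((let s = 6 in s) + ((\t.2) 4)) - (((\a.(\b.b)) 4) (0 * 1)))))
step 3: [beta@0.0] (((\u.(\v.false)) (if false then ((\w.(\p.p)) false) else ((\q.(\r.3)) false))) (2 + (((let s = 6 in s) + ((\t.2) 4)) - (((\a.(\b.b)) 4) (0 * 1)))))
step 4: [if@0.1] (((\u.(\v.false)) ((\q.(\r.3)) false)) (2 + (((let s = 6 in s) + ((\t.2) 4)) - (((\a.(\b.b)) 4) (0 * 1)))))
step 5: [beta@0.1] (((\u.(\v.false)) (\r.3)) (2 + (((let s = 6 in s) + ((\t.2) 4)) - (((\a.(\b.b)) 4) (0 * 1)))))
step 6: [beta@0] ((\v.false) (2 + (((let s = 6 in s) + ((\t.2) 4)) - (((\a.(\b.b)) 4) (0 * 1)))))
step 7: [let@1.1.0.0] ((\v.false) (2 + ((6 + ((\t.2) 4)) - (((\a.(\b.b)) 4) (0 * 1)))))
step 8: [beta@1.1.0.1] ((\v.false) (2 + ((6 + 2) - (((\a.(\b.b)) 4) (0 * 1)))))
step 9: [delta@1.1.0] ((\v.false) (2 + (8 - (((\a.(\b.b)) 4) (0 * 1)))))
step 10: [beta@1.1.1.0] ((\v.false) (2 + (8 - ((\b.b) (0 * 1)))))
step 11: [delta@1.1.1.1] ((\v.false) (2 + (8 - ((\b.b) 0))))
step 12: [beta@1.1.1] ((\v.false) (2 + (8 - 0)))
step 13: [delta@1.1] ((\v.false) (2 + 8))
step 14: [delta@1] ((\v.false) 10)
step 15: [beta@root] false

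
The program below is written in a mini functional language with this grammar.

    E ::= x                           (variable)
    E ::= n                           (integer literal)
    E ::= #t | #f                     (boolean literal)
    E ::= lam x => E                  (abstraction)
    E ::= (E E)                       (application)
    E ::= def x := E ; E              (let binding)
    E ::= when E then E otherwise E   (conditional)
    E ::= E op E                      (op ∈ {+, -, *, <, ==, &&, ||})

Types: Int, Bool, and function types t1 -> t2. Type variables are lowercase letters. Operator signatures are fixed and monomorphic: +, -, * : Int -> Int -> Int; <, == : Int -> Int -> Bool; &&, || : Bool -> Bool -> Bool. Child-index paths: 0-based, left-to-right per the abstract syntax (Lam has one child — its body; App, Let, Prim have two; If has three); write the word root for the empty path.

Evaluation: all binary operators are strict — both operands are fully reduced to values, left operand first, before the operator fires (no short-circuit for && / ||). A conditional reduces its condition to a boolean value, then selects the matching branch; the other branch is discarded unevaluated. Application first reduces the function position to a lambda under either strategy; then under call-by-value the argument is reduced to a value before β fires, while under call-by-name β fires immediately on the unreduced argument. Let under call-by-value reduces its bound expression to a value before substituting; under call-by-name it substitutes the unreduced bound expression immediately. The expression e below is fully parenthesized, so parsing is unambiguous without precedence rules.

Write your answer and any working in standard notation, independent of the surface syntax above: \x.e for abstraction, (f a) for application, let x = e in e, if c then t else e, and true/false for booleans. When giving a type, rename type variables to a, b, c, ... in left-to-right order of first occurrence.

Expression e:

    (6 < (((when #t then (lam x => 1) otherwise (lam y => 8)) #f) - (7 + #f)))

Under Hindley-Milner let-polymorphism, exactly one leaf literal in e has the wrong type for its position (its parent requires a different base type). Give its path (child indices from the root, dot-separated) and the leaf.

Trace:
  unify Int ~ Int
  unify Bool ~ Bool
\x._ : a -> Int
\y._ : b -> Int
  unify a -> Int ~ b -> Int
  unify a ~ b
  unify Int ~ Int
  unify b -> Int ~ Bool -> c
  unify b ~ Bool
  unify Int ~ c
_ _ : Int
  unify Int ~ Int
  unify Int ~ Int
  unify Bool ~ Int
  FAIL: mismatch Bool ~ Int

Answer: 1.1.1 : false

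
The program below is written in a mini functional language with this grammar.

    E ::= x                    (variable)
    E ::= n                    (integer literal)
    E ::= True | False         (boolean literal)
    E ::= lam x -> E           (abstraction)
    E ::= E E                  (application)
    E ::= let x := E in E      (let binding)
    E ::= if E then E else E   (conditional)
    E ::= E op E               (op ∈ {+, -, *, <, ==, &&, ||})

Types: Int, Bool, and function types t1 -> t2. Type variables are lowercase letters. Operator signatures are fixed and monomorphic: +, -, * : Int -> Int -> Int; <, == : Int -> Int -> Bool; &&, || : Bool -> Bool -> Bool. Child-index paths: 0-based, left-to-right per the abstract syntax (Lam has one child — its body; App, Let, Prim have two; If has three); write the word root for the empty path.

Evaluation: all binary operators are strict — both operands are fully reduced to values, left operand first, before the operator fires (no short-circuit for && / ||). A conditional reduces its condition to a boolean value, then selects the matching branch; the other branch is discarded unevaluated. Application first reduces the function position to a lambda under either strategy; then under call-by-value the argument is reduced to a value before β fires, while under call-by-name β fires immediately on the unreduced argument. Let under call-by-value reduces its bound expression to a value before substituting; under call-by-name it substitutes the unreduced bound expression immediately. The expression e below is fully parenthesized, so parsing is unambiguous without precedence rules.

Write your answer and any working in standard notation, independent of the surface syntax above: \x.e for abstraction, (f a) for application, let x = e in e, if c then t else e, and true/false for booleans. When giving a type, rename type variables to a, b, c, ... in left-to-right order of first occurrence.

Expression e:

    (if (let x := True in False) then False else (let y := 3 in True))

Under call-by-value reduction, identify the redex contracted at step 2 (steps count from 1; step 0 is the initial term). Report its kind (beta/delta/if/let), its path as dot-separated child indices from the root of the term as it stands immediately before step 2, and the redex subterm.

Working:
step 0: (if (let x = true in false) then false else (let y = 3 in true))
step 1: [let@0] (if false then false else (let y = 3 in true))
step 2: [if@root] (let y = 3 in true)

Answer: if at root : (if false then false else (let y = 3 in true))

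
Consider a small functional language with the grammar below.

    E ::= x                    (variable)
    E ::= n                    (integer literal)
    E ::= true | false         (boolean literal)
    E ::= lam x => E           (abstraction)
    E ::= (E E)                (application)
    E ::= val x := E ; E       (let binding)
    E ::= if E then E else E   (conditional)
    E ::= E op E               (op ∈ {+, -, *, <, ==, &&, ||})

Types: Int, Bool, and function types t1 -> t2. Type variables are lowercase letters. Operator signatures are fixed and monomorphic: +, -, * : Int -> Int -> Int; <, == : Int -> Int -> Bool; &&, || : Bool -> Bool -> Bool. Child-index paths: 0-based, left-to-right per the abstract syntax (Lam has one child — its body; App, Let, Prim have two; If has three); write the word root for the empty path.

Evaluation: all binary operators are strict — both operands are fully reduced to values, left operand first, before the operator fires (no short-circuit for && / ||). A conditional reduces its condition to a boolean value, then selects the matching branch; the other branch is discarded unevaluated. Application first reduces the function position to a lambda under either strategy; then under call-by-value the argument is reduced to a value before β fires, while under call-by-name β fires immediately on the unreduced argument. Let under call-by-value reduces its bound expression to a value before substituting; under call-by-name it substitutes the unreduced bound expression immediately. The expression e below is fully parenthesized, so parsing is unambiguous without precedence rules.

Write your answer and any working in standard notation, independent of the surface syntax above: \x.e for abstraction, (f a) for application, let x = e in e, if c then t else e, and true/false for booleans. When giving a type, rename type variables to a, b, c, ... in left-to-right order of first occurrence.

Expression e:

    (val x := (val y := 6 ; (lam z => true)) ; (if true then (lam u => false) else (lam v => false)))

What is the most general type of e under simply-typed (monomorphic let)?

Trace:
let y : Int
\z._ : a -> Bool
let x : a -> Bool
  unify Bool ~ Bool
\u._ : b -> Bool
\v._ : c -> Bool
  unify b -> Bool ~ c -> Bool
  unify b ~ c
  unify Bool ~ Bool

Answer: a -> Bool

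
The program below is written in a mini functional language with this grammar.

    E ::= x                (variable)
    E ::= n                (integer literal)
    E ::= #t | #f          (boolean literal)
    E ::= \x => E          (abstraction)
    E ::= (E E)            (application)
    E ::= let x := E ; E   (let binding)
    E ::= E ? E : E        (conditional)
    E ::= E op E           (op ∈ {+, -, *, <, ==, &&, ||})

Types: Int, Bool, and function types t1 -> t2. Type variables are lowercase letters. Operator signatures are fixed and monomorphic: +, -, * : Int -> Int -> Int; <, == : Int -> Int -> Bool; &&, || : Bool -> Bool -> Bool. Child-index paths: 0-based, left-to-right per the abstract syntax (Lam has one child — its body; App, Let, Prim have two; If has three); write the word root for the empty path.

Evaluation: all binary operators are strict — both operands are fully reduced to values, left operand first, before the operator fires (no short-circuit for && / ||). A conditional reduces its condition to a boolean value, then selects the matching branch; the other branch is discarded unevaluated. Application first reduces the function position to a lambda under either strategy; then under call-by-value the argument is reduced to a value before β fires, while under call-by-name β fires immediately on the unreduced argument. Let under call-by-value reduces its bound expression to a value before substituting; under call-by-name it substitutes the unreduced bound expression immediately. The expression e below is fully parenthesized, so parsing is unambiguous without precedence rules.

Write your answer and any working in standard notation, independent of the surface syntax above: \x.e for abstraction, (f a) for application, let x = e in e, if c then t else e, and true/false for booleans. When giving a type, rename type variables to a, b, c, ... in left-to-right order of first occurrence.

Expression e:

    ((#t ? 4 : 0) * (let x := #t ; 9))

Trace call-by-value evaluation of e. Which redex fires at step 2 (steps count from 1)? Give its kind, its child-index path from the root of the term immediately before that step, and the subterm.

Derivation:
step 0: ((if true then 4 else 0) * (let x = true in 9))
step 1: [if@0] (4 * (let x = true in 9))
step 2: [let@1] (4 * 9)

Answer: let at 1 : (let x = true in 9)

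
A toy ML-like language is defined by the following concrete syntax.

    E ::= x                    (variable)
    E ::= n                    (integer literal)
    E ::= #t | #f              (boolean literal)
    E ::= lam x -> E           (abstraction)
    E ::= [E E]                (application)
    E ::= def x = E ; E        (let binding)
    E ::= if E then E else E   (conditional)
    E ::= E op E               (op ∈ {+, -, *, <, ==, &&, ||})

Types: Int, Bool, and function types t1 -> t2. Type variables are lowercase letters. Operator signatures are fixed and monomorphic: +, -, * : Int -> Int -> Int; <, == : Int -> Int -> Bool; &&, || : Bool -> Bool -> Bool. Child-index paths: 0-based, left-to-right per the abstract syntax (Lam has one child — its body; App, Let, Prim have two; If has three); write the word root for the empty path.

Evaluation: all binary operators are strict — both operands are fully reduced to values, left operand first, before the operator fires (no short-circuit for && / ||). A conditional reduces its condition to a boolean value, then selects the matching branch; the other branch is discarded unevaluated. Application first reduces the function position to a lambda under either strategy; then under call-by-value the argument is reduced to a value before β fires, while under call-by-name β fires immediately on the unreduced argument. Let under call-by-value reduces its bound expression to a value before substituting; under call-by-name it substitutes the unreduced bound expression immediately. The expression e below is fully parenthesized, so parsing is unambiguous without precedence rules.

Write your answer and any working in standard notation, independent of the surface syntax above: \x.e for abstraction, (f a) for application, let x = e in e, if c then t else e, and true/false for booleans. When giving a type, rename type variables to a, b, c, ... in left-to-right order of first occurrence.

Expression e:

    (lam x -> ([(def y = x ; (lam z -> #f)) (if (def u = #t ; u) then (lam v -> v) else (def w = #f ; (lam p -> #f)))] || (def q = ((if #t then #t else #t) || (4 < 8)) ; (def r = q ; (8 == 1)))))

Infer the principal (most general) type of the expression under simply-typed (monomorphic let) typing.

Answer: a -> Bool

Trace:
x : a
let y : a
\z._ : b -> Bool
let u : Bool
u : Bool
  unify Bool ~ Bool
v : c
\v._ : c -> c
let w : Bool
\p._ : d -> Bool
  unify c -> c ~ d -> Bool
  unify c ~ d
  unify d ~ Bool
  unify b -> Bool ~ (Bool -> Bool) -> e
  unify b ~ Bool -> Bool
  unify Bool ~ e
_ _ : Bool
  unify Bool ~ Bool
  unify Bool ~ Bool
  unify Bool ~ Bool
  unify Bool ~ Bool
  unify Int ~ Int
  unify Int ~ Int
  unify Bool ~ Bool
let q : Bool
q : Bool
let r : Bool
  unify Int ~ Int
  unify Int ~ Int
  unify Bool ~ Bool
\x._ : a -> Bool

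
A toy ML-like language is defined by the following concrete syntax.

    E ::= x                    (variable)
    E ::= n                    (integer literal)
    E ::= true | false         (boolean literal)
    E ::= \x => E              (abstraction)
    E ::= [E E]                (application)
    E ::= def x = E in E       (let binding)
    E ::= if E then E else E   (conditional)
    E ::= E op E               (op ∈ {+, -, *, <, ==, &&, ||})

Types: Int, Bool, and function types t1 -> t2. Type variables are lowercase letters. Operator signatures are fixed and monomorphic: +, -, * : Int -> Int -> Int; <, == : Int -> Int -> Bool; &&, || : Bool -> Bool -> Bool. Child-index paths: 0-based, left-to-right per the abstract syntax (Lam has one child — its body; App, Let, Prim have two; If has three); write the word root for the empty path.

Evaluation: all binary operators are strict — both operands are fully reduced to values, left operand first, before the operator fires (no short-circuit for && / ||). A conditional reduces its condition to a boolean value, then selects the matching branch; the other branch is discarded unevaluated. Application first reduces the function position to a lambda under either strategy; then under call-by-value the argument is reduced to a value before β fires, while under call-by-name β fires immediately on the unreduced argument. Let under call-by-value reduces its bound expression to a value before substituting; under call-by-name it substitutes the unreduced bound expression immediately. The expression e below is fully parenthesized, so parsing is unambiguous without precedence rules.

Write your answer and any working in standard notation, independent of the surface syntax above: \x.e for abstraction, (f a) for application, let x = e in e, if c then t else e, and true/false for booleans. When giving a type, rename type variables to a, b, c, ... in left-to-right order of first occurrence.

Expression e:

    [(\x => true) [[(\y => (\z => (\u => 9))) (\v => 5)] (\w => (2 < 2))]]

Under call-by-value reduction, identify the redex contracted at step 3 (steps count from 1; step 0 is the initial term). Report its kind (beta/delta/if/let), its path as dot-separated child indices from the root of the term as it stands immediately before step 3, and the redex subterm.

Derivation:
step 0: ((\x.true) (((\y.(\z.(\u.9))) (\v.5)) (\w.(2 < 2))))
step 1: [beta@1.0] ((\x.true) ((\z.(\u.9)) (\w.(2 < 2))))
step 2: [beta@1] ((\x.true) (\u.9))
step 3: [beta@root] true

Answer: beta at root : ((\x.true) (\u.9))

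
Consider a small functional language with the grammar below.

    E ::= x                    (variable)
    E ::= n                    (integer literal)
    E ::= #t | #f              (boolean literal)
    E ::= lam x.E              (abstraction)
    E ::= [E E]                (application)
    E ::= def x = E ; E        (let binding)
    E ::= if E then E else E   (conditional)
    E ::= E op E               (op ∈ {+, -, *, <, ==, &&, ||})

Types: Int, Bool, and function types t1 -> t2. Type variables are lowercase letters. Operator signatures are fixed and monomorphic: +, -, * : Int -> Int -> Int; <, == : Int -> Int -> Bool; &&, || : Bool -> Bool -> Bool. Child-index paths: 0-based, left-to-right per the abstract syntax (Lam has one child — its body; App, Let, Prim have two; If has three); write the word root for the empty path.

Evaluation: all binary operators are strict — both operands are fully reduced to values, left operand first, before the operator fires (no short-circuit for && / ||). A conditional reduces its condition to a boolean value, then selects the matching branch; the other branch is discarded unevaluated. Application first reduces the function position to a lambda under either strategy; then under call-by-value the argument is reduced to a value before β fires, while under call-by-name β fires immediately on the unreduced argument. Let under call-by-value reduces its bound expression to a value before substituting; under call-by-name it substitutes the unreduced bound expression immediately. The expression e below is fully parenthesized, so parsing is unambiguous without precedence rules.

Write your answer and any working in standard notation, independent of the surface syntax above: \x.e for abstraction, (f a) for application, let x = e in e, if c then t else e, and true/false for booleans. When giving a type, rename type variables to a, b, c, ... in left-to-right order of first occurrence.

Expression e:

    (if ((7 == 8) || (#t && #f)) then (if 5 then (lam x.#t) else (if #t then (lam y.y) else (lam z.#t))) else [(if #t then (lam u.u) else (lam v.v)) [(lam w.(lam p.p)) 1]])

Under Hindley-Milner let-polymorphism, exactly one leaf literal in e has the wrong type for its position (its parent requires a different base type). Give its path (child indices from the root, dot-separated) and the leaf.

Answer: 1.0 : 5

Trace:
  unify Int ~ Int
  unify Int ~ Int
  unify Bool ~ Bool
  unify Bool ~ Bool
  unify Bool ~ Bool
  unify Bool ~ Bool
  unify Bool ~ Bool
  unify Int ~ Bool
  FAIL: mismatch Int ~ Bool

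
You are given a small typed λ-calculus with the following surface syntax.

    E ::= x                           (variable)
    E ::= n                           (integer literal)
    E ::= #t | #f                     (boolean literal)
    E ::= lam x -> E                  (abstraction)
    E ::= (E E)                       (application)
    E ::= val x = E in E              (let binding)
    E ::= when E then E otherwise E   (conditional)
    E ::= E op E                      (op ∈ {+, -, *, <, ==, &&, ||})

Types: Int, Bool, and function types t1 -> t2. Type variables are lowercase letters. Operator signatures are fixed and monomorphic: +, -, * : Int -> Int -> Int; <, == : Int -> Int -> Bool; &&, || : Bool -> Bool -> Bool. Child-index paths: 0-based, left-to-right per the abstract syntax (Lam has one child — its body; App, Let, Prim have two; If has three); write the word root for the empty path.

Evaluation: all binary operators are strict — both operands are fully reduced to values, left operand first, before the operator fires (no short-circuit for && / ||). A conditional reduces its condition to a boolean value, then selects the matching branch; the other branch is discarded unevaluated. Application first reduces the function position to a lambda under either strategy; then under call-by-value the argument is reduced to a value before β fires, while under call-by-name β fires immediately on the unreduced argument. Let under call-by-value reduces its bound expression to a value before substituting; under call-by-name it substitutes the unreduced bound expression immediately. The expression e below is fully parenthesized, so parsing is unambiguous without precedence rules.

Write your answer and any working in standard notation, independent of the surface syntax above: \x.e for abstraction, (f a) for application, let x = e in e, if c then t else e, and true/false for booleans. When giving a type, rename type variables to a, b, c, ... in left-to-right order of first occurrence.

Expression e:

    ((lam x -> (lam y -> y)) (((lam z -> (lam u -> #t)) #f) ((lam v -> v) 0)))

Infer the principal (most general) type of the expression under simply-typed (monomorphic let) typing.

Trace:
y : b
\y._ : b -> b
\x._ : a -> b -> b
\u._ : d -> Bool
\z._ : c -> d -> Bool
  unify c -> d -> Bool ~ Bool -> e
  unify c ~ Bool
  unify d -> Bool ~ e
_ _ : d -> Bool
v : f
\v._ : f -> f
  unify f -> f ~ Int -> g
  unify f ~ Int
  unify Int ~ g
_ _ : Int
  unify d -> Bool ~ Int -> h
  unify d ~ Int
  unify Bool ~ h
_ _ : Bool
  unify a -> b -> b ~ Bool -> i
  unify a ~ Bool
  unify b -> b ~ i
_ _ : b -> b

Answer: a -> a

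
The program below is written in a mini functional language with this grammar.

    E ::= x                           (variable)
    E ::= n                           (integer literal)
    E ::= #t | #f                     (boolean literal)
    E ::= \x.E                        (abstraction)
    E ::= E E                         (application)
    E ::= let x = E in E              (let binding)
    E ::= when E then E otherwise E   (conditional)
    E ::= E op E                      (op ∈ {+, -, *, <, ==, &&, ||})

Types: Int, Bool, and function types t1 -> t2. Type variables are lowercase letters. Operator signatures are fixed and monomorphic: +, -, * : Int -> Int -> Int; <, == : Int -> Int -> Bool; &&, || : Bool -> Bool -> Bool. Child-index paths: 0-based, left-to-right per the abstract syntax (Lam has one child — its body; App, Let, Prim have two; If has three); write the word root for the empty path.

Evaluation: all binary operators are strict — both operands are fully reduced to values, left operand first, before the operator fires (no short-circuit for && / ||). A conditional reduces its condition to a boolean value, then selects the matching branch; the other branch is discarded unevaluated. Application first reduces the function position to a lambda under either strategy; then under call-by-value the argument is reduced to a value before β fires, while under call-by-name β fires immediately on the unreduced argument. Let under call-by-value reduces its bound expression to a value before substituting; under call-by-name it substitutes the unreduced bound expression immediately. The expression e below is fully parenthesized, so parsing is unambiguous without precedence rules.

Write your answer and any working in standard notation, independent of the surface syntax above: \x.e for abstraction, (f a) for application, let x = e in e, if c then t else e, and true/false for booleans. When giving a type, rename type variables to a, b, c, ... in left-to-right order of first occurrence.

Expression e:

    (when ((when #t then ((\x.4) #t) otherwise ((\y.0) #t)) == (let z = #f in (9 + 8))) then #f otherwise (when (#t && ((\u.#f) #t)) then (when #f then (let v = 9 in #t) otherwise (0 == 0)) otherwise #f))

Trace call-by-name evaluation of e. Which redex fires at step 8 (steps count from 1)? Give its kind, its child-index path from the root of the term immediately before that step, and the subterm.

Trace:
step 0: (if ((if true then ((\x.4) true) else ((\y.0) true)) == (let z = false in (9 + 8))) then false else (if (true && ((\u.false) true)) then (if false then (let v = 9 in true) else (0 == 0)) else false))
step 1: [if@0.0] (if (((\x.4) true) == (let z = false in (9 + 8))) then false else (if (true && ((\u.false) true)) then (if false then (let v = 9 in true) else (0 == 0)) else false))
step 2: [beta@0.0] (if (4 == (let z = false in (9 + 8))) then false else (if (true && ((\u.false) true)) then (if false then (let v = 9 in true) else (0 == 0)) else false))
step 3: [let@0.1] (if (4 == (9 + 8)) then false else (if (true && ((\u.false) true)) then (if false then (let v = 9 in true) else (0 == 0)) else false))
step 4: [delta@0.1] (if (4 == 17) then false else (if (true && ((\u.false) true)) then (if false then (let v = 9 in true) else (0 == 0)) else false))
step 5: [delta@0] (if false then false else (if (true && ((\u.false) true)) then (if false then (let v = 9 in true) else (0 == 0)) else false))
step 6: [if@root] (if (true && ((\u.false) true)) then (if false then (let v = 9 in true) else (0 == 0)) else false)
step 7: [beta@0.1] (if (true && false) then (if false then (let v = 9 in true) else (0 == 0)) else false)
step 8: [delta@0] (if false then (if false then (let v = 9 in true) else (0 == 0)) else false)

Answer: delta at 0 : (true && false)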